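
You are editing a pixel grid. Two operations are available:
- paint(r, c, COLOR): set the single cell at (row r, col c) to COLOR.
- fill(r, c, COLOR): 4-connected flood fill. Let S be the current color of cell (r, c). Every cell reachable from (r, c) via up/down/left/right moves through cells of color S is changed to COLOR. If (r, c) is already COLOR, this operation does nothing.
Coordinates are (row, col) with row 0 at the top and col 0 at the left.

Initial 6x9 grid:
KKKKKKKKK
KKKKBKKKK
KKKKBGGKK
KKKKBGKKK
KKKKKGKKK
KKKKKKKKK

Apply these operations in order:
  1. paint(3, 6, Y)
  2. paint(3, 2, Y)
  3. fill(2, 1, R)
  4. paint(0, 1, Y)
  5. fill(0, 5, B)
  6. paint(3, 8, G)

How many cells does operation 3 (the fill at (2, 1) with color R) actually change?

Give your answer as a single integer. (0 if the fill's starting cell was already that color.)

Answer: 45

Derivation:
After op 1 paint(3,6,Y):
KKKKKKKKK
KKKKBKKKK
KKKKBGGKK
KKKKBGYKK
KKKKKGKKK
KKKKKKKKK
After op 2 paint(3,2,Y):
KKKKKKKKK
KKKKBKKKK
KKKKBGGKK
KKYKBGYKK
KKKKKGKKK
KKKKKKKKK
After op 3 fill(2,1,R) [45 cells changed]:
RRRRRRRRR
RRRRBRRRR
RRRRBGGRR
RRYRBGYRR
RRRRRGRRR
RRRRRRRRR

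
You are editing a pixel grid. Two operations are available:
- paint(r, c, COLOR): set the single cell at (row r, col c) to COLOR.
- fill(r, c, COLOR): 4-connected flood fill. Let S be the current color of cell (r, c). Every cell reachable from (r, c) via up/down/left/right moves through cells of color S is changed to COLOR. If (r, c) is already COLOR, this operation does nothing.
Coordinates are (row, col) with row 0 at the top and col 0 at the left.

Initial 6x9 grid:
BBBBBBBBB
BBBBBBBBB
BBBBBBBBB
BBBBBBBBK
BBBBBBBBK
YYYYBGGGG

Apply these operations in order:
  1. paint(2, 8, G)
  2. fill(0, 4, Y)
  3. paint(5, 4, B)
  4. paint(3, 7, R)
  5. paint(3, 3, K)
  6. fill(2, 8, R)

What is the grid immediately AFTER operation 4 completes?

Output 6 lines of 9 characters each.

Answer: YYYYYYYYY
YYYYYYYYY
YYYYYYYYG
YYYYYYYRK
YYYYYYYYK
YYYYBGGGG

Derivation:
After op 1 paint(2,8,G):
BBBBBBBBB
BBBBBBBBB
BBBBBBBBG
BBBBBBBBK
BBBBBBBBK
YYYYBGGGG
After op 2 fill(0,4,Y) [43 cells changed]:
YYYYYYYYY
YYYYYYYYY
YYYYYYYYG
YYYYYYYYK
YYYYYYYYK
YYYYYGGGG
After op 3 paint(5,4,B):
YYYYYYYYY
YYYYYYYYY
YYYYYYYYG
YYYYYYYYK
YYYYYYYYK
YYYYBGGGG
After op 4 paint(3,7,R):
YYYYYYYYY
YYYYYYYYY
YYYYYYYYG
YYYYYYYRK
YYYYYYYYK
YYYYBGGGG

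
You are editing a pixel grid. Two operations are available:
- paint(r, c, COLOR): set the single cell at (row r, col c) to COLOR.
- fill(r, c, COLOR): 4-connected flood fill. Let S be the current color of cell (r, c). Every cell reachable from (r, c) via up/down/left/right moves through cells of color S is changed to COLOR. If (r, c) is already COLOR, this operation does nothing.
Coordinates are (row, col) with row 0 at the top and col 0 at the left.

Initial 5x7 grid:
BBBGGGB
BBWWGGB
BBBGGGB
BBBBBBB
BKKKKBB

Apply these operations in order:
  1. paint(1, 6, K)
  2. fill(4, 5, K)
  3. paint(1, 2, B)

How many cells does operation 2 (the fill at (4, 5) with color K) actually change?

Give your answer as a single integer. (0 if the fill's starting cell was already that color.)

Answer: 19

Derivation:
After op 1 paint(1,6,K):
BBBGGGB
BBWWGGK
BBBGGGB
BBBBBBB
BKKKKBB
After op 2 fill(4,5,K) [19 cells changed]:
KKKGGGB
KKWWGGK
KKKGGGK
KKKKKKK
KKKKKKK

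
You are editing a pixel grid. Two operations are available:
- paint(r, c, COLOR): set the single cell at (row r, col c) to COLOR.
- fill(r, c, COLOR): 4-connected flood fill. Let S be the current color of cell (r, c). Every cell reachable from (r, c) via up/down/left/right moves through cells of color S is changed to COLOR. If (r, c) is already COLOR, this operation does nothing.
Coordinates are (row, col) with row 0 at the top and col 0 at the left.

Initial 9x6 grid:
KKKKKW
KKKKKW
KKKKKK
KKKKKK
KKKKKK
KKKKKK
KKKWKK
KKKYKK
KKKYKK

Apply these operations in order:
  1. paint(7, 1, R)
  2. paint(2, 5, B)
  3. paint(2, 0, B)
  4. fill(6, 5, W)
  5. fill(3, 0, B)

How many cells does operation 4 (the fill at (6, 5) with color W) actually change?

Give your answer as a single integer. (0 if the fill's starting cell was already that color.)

After op 1 paint(7,1,R):
KKKKKW
KKKKKW
KKKKKK
KKKKKK
KKKKKK
KKKKKK
KKKWKK
KRKYKK
KKKYKK
After op 2 paint(2,5,B):
KKKKKW
KKKKKW
KKKKKB
KKKKKK
KKKKKK
KKKKKK
KKKWKK
KRKYKK
KKKYKK
After op 3 paint(2,0,B):
KKKKKW
KKKKKW
BKKKKB
KKKKKK
KKKKKK
KKKKKK
KKKWKK
KRKYKK
KKKYKK
After op 4 fill(6,5,W) [46 cells changed]:
WWWWWW
WWWWWW
BWWWWB
WWWWWW
WWWWWW
WWWWWW
WWWWWW
WRWYWW
WWWYWW

Answer: 46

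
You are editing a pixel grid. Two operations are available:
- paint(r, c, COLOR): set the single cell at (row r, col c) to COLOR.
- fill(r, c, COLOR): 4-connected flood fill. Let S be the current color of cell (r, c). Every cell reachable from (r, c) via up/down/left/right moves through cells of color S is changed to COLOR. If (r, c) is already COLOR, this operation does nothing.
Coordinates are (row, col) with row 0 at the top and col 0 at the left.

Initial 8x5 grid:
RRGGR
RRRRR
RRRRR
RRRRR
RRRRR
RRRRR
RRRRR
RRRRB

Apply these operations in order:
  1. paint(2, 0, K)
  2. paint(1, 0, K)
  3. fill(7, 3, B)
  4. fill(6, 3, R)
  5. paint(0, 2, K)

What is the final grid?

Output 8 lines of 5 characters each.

Answer: RRKGR
KRRRR
KRRRR
RRRRR
RRRRR
RRRRR
RRRRR
RRRRR

Derivation:
After op 1 paint(2,0,K):
RRGGR
RRRRR
KRRRR
RRRRR
RRRRR
RRRRR
RRRRR
RRRRB
After op 2 paint(1,0,K):
RRGGR
KRRRR
KRRRR
RRRRR
RRRRR
RRRRR
RRRRR
RRRRB
After op 3 fill(7,3,B) [35 cells changed]:
BBGGB
KBBBB
KBBBB
BBBBB
BBBBB
BBBBB
BBBBB
BBBBB
After op 4 fill(6,3,R) [36 cells changed]:
RRGGR
KRRRR
KRRRR
RRRRR
RRRRR
RRRRR
RRRRR
RRRRR
After op 5 paint(0,2,K):
RRKGR
KRRRR
KRRRR
RRRRR
RRRRR
RRRRR
RRRRR
RRRRR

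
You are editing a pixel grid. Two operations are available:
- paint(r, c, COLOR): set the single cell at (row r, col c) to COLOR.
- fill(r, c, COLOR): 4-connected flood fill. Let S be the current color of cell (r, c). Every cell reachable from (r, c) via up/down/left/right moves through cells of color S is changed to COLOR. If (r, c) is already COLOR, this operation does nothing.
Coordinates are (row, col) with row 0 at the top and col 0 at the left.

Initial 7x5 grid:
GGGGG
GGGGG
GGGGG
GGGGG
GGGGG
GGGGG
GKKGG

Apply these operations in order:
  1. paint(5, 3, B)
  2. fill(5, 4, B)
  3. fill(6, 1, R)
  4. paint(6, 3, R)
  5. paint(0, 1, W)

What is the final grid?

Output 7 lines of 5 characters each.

Answer: BWBBB
BBBBB
BBBBB
BBBBB
BBBBB
BBBBB
BRRRB

Derivation:
After op 1 paint(5,3,B):
GGGGG
GGGGG
GGGGG
GGGGG
GGGGG
GGGBG
GKKGG
After op 2 fill(5,4,B) [32 cells changed]:
BBBBB
BBBBB
BBBBB
BBBBB
BBBBB
BBBBB
BKKBB
After op 3 fill(6,1,R) [2 cells changed]:
BBBBB
BBBBB
BBBBB
BBBBB
BBBBB
BBBBB
BRRBB
After op 4 paint(6,3,R):
BBBBB
BBBBB
BBBBB
BBBBB
BBBBB
BBBBB
BRRRB
After op 5 paint(0,1,W):
BWBBB
BBBBB
BBBBB
BBBBB
BBBBB
BBBBB
BRRRB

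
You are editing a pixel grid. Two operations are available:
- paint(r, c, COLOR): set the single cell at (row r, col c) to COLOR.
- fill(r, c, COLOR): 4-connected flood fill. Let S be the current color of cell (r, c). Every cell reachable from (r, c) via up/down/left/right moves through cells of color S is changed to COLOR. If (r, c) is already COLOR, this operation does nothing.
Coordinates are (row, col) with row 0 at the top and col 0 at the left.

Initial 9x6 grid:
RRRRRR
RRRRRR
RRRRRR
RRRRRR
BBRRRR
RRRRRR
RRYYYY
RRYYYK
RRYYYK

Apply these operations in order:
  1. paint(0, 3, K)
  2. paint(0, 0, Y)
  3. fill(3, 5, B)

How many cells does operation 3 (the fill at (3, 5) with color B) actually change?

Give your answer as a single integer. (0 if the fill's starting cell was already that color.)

Answer: 38

Derivation:
After op 1 paint(0,3,K):
RRRKRR
RRRRRR
RRRRRR
RRRRRR
BBRRRR
RRRRRR
RRYYYY
RRYYYK
RRYYYK
After op 2 paint(0,0,Y):
YRRKRR
RRRRRR
RRRRRR
RRRRRR
BBRRRR
RRRRRR
RRYYYY
RRYYYK
RRYYYK
After op 3 fill(3,5,B) [38 cells changed]:
YBBKBB
BBBBBB
BBBBBB
BBBBBB
BBBBBB
BBBBBB
BBYYYY
BBYYYK
BBYYYK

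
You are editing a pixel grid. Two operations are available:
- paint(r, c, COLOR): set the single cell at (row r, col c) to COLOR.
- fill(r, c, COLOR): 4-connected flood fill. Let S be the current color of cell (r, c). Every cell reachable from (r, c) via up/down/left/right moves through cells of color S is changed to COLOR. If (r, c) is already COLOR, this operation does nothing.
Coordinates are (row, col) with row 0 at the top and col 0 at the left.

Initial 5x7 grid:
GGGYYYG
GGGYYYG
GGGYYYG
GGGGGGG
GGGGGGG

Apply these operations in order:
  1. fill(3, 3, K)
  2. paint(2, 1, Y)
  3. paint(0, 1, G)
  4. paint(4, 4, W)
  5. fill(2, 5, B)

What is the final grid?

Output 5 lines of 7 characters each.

Answer: KGKBBBK
KKKBBBK
KYKBBBK
KKKKKKK
KKKKWKK

Derivation:
After op 1 fill(3,3,K) [26 cells changed]:
KKKYYYK
KKKYYYK
KKKYYYK
KKKKKKK
KKKKKKK
After op 2 paint(2,1,Y):
KKKYYYK
KKKYYYK
KYKYYYK
KKKKKKK
KKKKKKK
After op 3 paint(0,1,G):
KGKYYYK
KKKYYYK
KYKYYYK
KKKKKKK
KKKKKKK
After op 4 paint(4,4,W):
KGKYYYK
KKKYYYK
KYKYYYK
KKKKKKK
KKKKWKK
After op 5 fill(2,5,B) [9 cells changed]:
KGKBBBK
KKKBBBK
KYKBBBK
KKKKKKK
KKKKWKK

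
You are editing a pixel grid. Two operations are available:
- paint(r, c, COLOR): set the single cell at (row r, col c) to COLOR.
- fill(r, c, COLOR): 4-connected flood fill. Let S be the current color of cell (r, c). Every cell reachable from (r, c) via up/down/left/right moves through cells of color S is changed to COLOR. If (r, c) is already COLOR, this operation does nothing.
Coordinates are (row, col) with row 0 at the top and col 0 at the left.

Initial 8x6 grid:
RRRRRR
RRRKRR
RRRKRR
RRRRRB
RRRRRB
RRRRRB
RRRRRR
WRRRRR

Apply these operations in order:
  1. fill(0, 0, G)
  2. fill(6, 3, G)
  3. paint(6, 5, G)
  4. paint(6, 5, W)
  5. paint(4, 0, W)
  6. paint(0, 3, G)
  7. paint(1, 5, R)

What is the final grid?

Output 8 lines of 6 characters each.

Answer: GGGGGG
GGGKGR
GGGKGG
GGGGGB
WGGGGB
GGGGGB
GGGGGW
WGGGGG

Derivation:
After op 1 fill(0,0,G) [42 cells changed]:
GGGGGG
GGGKGG
GGGKGG
GGGGGB
GGGGGB
GGGGGB
GGGGGG
WGGGGG
After op 2 fill(6,3,G) [0 cells changed]:
GGGGGG
GGGKGG
GGGKGG
GGGGGB
GGGGGB
GGGGGB
GGGGGG
WGGGGG
After op 3 paint(6,5,G):
GGGGGG
GGGKGG
GGGKGG
GGGGGB
GGGGGB
GGGGGB
GGGGGG
WGGGGG
After op 4 paint(6,5,W):
GGGGGG
GGGKGG
GGGKGG
GGGGGB
GGGGGB
GGGGGB
GGGGGW
WGGGGG
After op 5 paint(4,0,W):
GGGGGG
GGGKGG
GGGKGG
GGGGGB
WGGGGB
GGGGGB
GGGGGW
WGGGGG
After op 6 paint(0,3,G):
GGGGGG
GGGKGG
GGGKGG
GGGGGB
WGGGGB
GGGGGB
GGGGGW
WGGGGG
After op 7 paint(1,5,R):
GGGGGG
GGGKGR
GGGKGG
GGGGGB
WGGGGB
GGGGGB
GGGGGW
WGGGGG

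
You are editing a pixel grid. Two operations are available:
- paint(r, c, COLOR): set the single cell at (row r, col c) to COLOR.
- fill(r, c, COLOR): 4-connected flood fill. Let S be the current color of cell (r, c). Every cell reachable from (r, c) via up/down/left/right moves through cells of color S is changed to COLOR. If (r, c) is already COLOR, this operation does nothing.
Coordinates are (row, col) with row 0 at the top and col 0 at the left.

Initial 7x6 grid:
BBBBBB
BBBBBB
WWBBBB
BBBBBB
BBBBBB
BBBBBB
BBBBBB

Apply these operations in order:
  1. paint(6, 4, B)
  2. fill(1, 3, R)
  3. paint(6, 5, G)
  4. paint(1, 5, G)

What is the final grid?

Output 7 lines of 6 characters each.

After op 1 paint(6,4,B):
BBBBBB
BBBBBB
WWBBBB
BBBBBB
BBBBBB
BBBBBB
BBBBBB
After op 2 fill(1,3,R) [40 cells changed]:
RRRRRR
RRRRRR
WWRRRR
RRRRRR
RRRRRR
RRRRRR
RRRRRR
After op 3 paint(6,5,G):
RRRRRR
RRRRRR
WWRRRR
RRRRRR
RRRRRR
RRRRRR
RRRRRG
After op 4 paint(1,5,G):
RRRRRR
RRRRRG
WWRRRR
RRRRRR
RRRRRR
RRRRRR
RRRRRG

Answer: RRRRRR
RRRRRG
WWRRRR
RRRRRR
RRRRRR
RRRRRR
RRRRRG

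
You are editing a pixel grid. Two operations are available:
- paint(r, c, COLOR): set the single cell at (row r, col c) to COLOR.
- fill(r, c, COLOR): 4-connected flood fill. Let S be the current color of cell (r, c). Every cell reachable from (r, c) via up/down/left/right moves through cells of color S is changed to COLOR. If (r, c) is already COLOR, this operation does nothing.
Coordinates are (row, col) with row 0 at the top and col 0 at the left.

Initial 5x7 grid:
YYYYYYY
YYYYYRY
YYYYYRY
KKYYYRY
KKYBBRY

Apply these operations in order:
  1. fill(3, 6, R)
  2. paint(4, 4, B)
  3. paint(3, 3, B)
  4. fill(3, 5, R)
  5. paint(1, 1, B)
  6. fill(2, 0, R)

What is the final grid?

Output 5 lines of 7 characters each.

Answer: RRRRRRR
RBRRRRR
RRRRRRR
KKRBRRR
KKRBBRR

Derivation:
After op 1 fill(3,6,R) [25 cells changed]:
RRRRRRR
RRRRRRR
RRRRRRR
KKRRRRR
KKRBBRR
After op 2 paint(4,4,B):
RRRRRRR
RRRRRRR
RRRRRRR
KKRRRRR
KKRBBRR
After op 3 paint(3,3,B):
RRRRRRR
RRRRRRR
RRRRRRR
KKRBRRR
KKRBBRR
After op 4 fill(3,5,R) [0 cells changed]:
RRRRRRR
RRRRRRR
RRRRRRR
KKRBRRR
KKRBBRR
After op 5 paint(1,1,B):
RRRRRRR
RBRRRRR
RRRRRRR
KKRBRRR
KKRBBRR
After op 6 fill(2,0,R) [0 cells changed]:
RRRRRRR
RBRRRRR
RRRRRRR
KKRBRRR
KKRBBRR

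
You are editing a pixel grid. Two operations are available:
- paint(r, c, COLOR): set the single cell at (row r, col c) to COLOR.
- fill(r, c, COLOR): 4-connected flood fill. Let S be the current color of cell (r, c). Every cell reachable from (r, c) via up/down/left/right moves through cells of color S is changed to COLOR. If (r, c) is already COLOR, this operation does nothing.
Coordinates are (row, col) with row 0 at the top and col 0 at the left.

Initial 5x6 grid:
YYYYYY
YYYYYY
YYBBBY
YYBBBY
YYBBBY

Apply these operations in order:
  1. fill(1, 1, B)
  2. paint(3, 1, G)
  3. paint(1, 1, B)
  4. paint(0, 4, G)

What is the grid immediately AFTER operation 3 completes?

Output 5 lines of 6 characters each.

After op 1 fill(1,1,B) [21 cells changed]:
BBBBBB
BBBBBB
BBBBBB
BBBBBB
BBBBBB
After op 2 paint(3,1,G):
BBBBBB
BBBBBB
BBBBBB
BGBBBB
BBBBBB
After op 3 paint(1,1,B):
BBBBBB
BBBBBB
BBBBBB
BGBBBB
BBBBBB

Answer: BBBBBB
BBBBBB
BBBBBB
BGBBBB
BBBBBB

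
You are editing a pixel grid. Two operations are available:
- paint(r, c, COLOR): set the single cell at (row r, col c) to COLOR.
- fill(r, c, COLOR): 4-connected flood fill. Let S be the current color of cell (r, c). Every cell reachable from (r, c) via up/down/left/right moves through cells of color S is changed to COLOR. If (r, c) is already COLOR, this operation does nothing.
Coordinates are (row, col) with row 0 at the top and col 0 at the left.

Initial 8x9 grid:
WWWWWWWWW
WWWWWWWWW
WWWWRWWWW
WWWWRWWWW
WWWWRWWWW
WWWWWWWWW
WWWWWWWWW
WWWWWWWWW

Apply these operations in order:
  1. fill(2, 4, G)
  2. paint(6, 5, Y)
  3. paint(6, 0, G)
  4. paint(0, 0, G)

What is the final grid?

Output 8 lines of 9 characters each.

After op 1 fill(2,4,G) [3 cells changed]:
WWWWWWWWW
WWWWWWWWW
WWWWGWWWW
WWWWGWWWW
WWWWGWWWW
WWWWWWWWW
WWWWWWWWW
WWWWWWWWW
After op 2 paint(6,5,Y):
WWWWWWWWW
WWWWWWWWW
WWWWGWWWW
WWWWGWWWW
WWWWGWWWW
WWWWWWWWW
WWWWWYWWW
WWWWWWWWW
After op 3 paint(6,0,G):
WWWWWWWWW
WWWWWWWWW
WWWWGWWWW
WWWWGWWWW
WWWWGWWWW
WWWWWWWWW
GWWWWYWWW
WWWWWWWWW
After op 4 paint(0,0,G):
GWWWWWWWW
WWWWWWWWW
WWWWGWWWW
WWWWGWWWW
WWWWGWWWW
WWWWWWWWW
GWWWWYWWW
WWWWWWWWW

Answer: GWWWWWWWW
WWWWWWWWW
WWWWGWWWW
WWWWGWWWW
WWWWGWWWW
WWWWWWWWW
GWWWWYWWW
WWWWWWWWW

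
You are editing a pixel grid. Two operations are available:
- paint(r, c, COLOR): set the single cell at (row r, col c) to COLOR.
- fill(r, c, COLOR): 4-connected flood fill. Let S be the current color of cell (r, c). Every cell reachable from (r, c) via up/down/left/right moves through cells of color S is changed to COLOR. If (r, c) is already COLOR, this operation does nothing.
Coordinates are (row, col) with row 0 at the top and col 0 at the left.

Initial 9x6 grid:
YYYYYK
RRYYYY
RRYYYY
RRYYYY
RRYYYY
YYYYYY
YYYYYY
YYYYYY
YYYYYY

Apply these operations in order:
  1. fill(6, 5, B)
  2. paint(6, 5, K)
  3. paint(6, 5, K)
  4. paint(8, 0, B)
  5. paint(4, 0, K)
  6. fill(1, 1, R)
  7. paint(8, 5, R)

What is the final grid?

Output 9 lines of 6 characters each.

Answer: BBBBBK
RRBBBB
RRBBBB
RRBBBB
KRBBBB
BBBBBB
BBBBBK
BBBBBB
BBBBBR

Derivation:
After op 1 fill(6,5,B) [45 cells changed]:
BBBBBK
RRBBBB
RRBBBB
RRBBBB
RRBBBB
BBBBBB
BBBBBB
BBBBBB
BBBBBB
After op 2 paint(6,5,K):
BBBBBK
RRBBBB
RRBBBB
RRBBBB
RRBBBB
BBBBBB
BBBBBK
BBBBBB
BBBBBB
After op 3 paint(6,5,K):
BBBBBK
RRBBBB
RRBBBB
RRBBBB
RRBBBB
BBBBBB
BBBBBK
BBBBBB
BBBBBB
After op 4 paint(8,0,B):
BBBBBK
RRBBBB
RRBBBB
RRBBBB
RRBBBB
BBBBBB
BBBBBK
BBBBBB
BBBBBB
After op 5 paint(4,0,K):
BBBBBK
RRBBBB
RRBBBB
RRBBBB
KRBBBB
BBBBBB
BBBBBK
BBBBBB
BBBBBB
After op 6 fill(1,1,R) [0 cells changed]:
BBBBBK
RRBBBB
RRBBBB
RRBBBB
KRBBBB
BBBBBB
BBBBBK
BBBBBB
BBBBBB
After op 7 paint(8,5,R):
BBBBBK
RRBBBB
RRBBBB
RRBBBB
KRBBBB
BBBBBB
BBBBBK
BBBBBB
BBBBBR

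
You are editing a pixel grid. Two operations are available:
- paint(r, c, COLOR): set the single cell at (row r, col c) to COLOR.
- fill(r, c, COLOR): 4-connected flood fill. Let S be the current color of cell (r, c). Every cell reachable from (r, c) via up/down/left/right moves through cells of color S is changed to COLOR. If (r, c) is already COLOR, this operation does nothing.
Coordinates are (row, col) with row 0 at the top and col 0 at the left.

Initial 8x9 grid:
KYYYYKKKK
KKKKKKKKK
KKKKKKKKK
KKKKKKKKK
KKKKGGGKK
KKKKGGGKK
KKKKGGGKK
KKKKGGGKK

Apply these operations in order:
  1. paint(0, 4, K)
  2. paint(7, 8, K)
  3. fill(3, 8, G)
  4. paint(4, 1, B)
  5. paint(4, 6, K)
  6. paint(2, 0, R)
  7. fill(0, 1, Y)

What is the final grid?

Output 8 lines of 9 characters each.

After op 1 paint(0,4,K):
KYYYKKKKK
KKKKKKKKK
KKKKKKKKK
KKKKKKKKK
KKKKGGGKK
KKKKGGGKK
KKKKGGGKK
KKKKGGGKK
After op 2 paint(7,8,K):
KYYYKKKKK
KKKKKKKKK
KKKKKKKKK
KKKKKKKKK
KKKKGGGKK
KKKKGGGKK
KKKKGGGKK
KKKKGGGKK
After op 3 fill(3,8,G) [57 cells changed]:
GYYYGGGGG
GGGGGGGGG
GGGGGGGGG
GGGGGGGGG
GGGGGGGGG
GGGGGGGGG
GGGGGGGGG
GGGGGGGGG
After op 4 paint(4,1,B):
GYYYGGGGG
GGGGGGGGG
GGGGGGGGG
GGGGGGGGG
GBGGGGGGG
GGGGGGGGG
GGGGGGGGG
GGGGGGGGG
After op 5 paint(4,6,K):
GYYYGGGGG
GGGGGGGGG
GGGGGGGGG
GGGGGGGGG
GBGGGGKGG
GGGGGGGGG
GGGGGGGGG
GGGGGGGGG
After op 6 paint(2,0,R):
GYYYGGGGG
GGGGGGGGG
RGGGGGGGG
GGGGGGGGG
GBGGGGKGG
GGGGGGGGG
GGGGGGGGG
GGGGGGGGG
After op 7 fill(0,1,Y) [0 cells changed]:
GYYYGGGGG
GGGGGGGGG
RGGGGGGGG
GGGGGGGGG
GBGGGGKGG
GGGGGGGGG
GGGGGGGGG
GGGGGGGGG

Answer: GYYYGGGGG
GGGGGGGGG
RGGGGGGGG
GGGGGGGGG
GBGGGGKGG
GGGGGGGGG
GGGGGGGGG
GGGGGGGGG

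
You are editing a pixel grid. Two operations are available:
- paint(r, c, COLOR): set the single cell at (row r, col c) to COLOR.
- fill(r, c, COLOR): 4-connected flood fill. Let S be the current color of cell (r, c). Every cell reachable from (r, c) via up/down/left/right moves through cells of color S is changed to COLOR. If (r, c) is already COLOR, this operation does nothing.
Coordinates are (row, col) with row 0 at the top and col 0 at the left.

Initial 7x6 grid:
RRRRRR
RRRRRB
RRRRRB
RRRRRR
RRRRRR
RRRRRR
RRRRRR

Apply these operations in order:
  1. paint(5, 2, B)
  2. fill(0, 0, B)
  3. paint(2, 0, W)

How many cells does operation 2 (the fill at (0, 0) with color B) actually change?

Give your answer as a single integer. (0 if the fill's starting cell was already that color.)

Answer: 39

Derivation:
After op 1 paint(5,2,B):
RRRRRR
RRRRRB
RRRRRB
RRRRRR
RRRRRR
RRBRRR
RRRRRR
After op 2 fill(0,0,B) [39 cells changed]:
BBBBBB
BBBBBB
BBBBBB
BBBBBB
BBBBBB
BBBBBB
BBBBBB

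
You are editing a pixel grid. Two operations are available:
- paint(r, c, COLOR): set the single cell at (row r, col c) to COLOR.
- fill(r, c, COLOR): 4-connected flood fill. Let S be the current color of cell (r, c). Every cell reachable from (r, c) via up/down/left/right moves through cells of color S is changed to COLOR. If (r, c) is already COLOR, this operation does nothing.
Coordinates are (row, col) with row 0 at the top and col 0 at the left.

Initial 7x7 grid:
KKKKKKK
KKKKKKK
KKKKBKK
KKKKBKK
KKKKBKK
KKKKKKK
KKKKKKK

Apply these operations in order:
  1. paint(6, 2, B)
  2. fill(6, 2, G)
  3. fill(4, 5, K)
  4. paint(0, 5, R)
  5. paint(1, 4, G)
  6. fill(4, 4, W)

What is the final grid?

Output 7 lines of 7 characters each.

Answer: KKKKKRK
KKKKGKK
KKKKWKK
KKKKWKK
KKKKWKK
KKKKKKK
KKGKKKK

Derivation:
After op 1 paint(6,2,B):
KKKKKKK
KKKKKKK
KKKKBKK
KKKKBKK
KKKKBKK
KKKKKKK
KKBKKKK
After op 2 fill(6,2,G) [1 cells changed]:
KKKKKKK
KKKKKKK
KKKKBKK
KKKKBKK
KKKKBKK
KKKKKKK
KKGKKKK
After op 3 fill(4,5,K) [0 cells changed]:
KKKKKKK
KKKKKKK
KKKKBKK
KKKKBKK
KKKKBKK
KKKKKKK
KKGKKKK
After op 4 paint(0,5,R):
KKKKKRK
KKKKKKK
KKKKBKK
KKKKBKK
KKKKBKK
KKKKKKK
KKGKKKK
After op 5 paint(1,4,G):
KKKKKRK
KKKKGKK
KKKKBKK
KKKKBKK
KKKKBKK
KKKKKKK
KKGKKKK
After op 6 fill(4,4,W) [3 cells changed]:
KKKKKRK
KKKKGKK
KKKKWKK
KKKKWKK
KKKKWKK
KKKKKKK
KKGKKKK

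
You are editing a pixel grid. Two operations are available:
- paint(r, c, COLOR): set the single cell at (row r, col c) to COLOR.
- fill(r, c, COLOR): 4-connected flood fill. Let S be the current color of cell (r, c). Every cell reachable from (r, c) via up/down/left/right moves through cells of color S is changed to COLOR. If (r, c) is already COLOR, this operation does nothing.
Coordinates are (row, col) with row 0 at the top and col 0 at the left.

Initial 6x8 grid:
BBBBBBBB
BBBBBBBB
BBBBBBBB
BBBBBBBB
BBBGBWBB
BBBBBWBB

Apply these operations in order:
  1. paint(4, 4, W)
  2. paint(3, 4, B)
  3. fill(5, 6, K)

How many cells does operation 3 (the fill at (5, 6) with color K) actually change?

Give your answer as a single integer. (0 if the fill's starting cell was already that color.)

Answer: 44

Derivation:
After op 1 paint(4,4,W):
BBBBBBBB
BBBBBBBB
BBBBBBBB
BBBBBBBB
BBBGWWBB
BBBBBWBB
After op 2 paint(3,4,B):
BBBBBBBB
BBBBBBBB
BBBBBBBB
BBBBBBBB
BBBGWWBB
BBBBBWBB
After op 3 fill(5,6,K) [44 cells changed]:
KKKKKKKK
KKKKKKKK
KKKKKKKK
KKKKKKKK
KKKGWWKK
KKKKKWKK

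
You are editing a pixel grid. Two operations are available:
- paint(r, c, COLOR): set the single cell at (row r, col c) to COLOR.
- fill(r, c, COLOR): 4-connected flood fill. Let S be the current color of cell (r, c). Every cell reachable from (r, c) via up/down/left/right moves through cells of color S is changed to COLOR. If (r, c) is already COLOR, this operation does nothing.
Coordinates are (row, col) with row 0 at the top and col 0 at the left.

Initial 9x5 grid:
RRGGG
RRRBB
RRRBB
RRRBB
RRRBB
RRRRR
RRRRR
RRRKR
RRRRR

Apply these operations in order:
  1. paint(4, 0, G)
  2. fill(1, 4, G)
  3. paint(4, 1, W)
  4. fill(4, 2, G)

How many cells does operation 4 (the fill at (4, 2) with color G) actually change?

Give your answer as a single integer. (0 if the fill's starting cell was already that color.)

After op 1 paint(4,0,G):
RRGGG
RRRBB
RRRBB
RRRBB
GRRBB
RRRRR
RRRRR
RRRKR
RRRRR
After op 2 fill(1,4,G) [8 cells changed]:
RRGGG
RRRGG
RRRGG
RRRGG
GRRGG
RRRRR
RRRRR
RRRKR
RRRRR
After op 3 paint(4,1,W):
RRGGG
RRRGG
RRRGG
RRRGG
GWRGG
RRRRR
RRRRR
RRRKR
RRRRR
After op 4 fill(4,2,G) [31 cells changed]:
GGGGG
GGGGG
GGGGG
GGGGG
GWGGG
GGGGG
GGGGG
GGGKG
GGGGG

Answer: 31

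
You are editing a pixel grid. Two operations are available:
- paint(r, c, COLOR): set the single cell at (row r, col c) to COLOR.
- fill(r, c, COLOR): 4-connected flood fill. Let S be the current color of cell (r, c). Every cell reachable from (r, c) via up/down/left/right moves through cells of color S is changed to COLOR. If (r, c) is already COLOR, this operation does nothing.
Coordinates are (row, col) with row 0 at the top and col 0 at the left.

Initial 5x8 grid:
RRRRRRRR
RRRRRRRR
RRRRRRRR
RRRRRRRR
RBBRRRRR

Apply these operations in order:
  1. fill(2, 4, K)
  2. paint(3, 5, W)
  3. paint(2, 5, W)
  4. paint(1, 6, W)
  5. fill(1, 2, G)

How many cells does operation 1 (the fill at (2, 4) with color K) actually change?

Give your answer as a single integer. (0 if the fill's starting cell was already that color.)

After op 1 fill(2,4,K) [38 cells changed]:
KKKKKKKK
KKKKKKKK
KKKKKKKK
KKKKKKKK
KBBKKKKK

Answer: 38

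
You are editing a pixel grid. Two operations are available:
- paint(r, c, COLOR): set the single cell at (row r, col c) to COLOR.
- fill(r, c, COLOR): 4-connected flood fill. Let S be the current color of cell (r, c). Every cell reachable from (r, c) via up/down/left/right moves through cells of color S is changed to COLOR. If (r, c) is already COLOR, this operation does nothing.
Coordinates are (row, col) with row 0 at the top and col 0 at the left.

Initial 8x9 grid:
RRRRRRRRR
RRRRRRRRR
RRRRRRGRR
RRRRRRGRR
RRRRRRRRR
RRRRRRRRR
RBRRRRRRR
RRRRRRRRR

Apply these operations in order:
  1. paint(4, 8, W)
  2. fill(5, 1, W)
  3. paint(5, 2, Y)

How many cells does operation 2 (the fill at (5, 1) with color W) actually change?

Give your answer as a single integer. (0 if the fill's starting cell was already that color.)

After op 1 paint(4,8,W):
RRRRRRRRR
RRRRRRRRR
RRRRRRGRR
RRRRRRGRR
RRRRRRRRW
RRRRRRRRR
RBRRRRRRR
RRRRRRRRR
After op 2 fill(5,1,W) [68 cells changed]:
WWWWWWWWW
WWWWWWWWW
WWWWWWGWW
WWWWWWGWW
WWWWWWWWW
WWWWWWWWW
WBWWWWWWW
WWWWWWWWW

Answer: 68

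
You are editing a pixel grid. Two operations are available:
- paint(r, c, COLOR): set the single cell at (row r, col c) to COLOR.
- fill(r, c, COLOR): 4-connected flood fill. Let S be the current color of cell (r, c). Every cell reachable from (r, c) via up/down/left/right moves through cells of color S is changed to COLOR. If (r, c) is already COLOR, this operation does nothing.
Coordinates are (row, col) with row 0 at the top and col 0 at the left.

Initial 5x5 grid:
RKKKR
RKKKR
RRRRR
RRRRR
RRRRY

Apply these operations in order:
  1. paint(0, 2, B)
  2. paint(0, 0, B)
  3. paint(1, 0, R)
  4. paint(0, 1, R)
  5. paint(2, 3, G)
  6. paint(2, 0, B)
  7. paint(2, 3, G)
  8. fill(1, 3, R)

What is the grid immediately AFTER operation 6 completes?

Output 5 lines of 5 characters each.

After op 1 paint(0,2,B):
RKBKR
RKKKR
RRRRR
RRRRR
RRRRY
After op 2 paint(0,0,B):
BKBKR
RKKKR
RRRRR
RRRRR
RRRRY
After op 3 paint(1,0,R):
BKBKR
RKKKR
RRRRR
RRRRR
RRRRY
After op 4 paint(0,1,R):
BRBKR
RKKKR
RRRRR
RRRRR
RRRRY
After op 5 paint(2,3,G):
BRBKR
RKKKR
RRRGR
RRRRR
RRRRY
After op 6 paint(2,0,B):
BRBKR
RKKKR
BRRGR
RRRRR
RRRRY

Answer: BRBKR
RKKKR
BRRGR
RRRRR
RRRRY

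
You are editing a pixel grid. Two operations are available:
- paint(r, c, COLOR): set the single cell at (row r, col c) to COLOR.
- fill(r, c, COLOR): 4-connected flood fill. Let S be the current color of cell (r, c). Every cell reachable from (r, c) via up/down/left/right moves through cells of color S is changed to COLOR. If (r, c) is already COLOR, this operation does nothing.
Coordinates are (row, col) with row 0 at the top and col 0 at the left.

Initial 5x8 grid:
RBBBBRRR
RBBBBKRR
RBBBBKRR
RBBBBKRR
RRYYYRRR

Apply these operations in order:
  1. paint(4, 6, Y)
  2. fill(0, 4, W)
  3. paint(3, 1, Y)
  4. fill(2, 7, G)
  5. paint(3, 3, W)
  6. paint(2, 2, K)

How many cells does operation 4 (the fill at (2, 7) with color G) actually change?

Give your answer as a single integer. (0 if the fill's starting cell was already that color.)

After op 1 paint(4,6,Y):
RBBBBRRR
RBBBBKRR
RBBBBKRR
RBBBBKRR
RRYYYRYR
After op 2 fill(0,4,W) [16 cells changed]:
RWWWWRRR
RWWWWKRR
RWWWWKRR
RWWWWKRR
RRYYYRYR
After op 3 paint(3,1,Y):
RWWWWRRR
RWWWWKRR
RWWWWKRR
RYWWWKRR
RRYYYRYR
After op 4 fill(2,7,G) [10 cells changed]:
RWWWWGGG
RWWWWKGG
RWWWWKGG
RYWWWKGG
RRYYYRYG

Answer: 10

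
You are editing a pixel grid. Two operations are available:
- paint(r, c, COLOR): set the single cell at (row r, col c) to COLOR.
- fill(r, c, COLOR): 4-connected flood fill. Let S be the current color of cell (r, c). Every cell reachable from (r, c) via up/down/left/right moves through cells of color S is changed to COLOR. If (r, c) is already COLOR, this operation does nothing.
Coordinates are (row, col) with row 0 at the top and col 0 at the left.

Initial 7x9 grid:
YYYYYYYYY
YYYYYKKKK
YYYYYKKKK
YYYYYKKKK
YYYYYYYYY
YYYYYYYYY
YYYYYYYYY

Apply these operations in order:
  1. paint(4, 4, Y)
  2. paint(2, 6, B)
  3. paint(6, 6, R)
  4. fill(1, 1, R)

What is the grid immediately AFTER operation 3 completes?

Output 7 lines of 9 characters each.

After op 1 paint(4,4,Y):
YYYYYYYYY
YYYYYKKKK
YYYYYKKKK
YYYYYKKKK
YYYYYYYYY
YYYYYYYYY
YYYYYYYYY
After op 2 paint(2,6,B):
YYYYYYYYY
YYYYYKKKK
YYYYYKBKK
YYYYYKKKK
YYYYYYYYY
YYYYYYYYY
YYYYYYYYY
After op 3 paint(6,6,R):
YYYYYYYYY
YYYYYKKKK
YYYYYKBKK
YYYYYKKKK
YYYYYYYYY
YYYYYYYYY
YYYYYYRYY

Answer: YYYYYYYYY
YYYYYKKKK
YYYYYKBKK
YYYYYKKKK
YYYYYYYYY
YYYYYYYYY
YYYYYYRYY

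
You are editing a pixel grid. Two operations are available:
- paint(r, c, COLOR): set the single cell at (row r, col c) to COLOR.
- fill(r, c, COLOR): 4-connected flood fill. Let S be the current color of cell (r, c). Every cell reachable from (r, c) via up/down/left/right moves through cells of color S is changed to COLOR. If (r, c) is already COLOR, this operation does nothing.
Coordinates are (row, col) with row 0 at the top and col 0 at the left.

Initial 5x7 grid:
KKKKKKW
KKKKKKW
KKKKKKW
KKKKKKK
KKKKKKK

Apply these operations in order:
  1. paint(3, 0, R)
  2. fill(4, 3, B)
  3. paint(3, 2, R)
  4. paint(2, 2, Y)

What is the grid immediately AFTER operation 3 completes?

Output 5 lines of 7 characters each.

After op 1 paint(3,0,R):
KKKKKKW
KKKKKKW
KKKKKKW
RKKKKKK
KKKKKKK
After op 2 fill(4,3,B) [31 cells changed]:
BBBBBBW
BBBBBBW
BBBBBBW
RBBBBBB
BBBBBBB
After op 3 paint(3,2,R):
BBBBBBW
BBBBBBW
BBBBBBW
RBRBBBB
BBBBBBB

Answer: BBBBBBW
BBBBBBW
BBBBBBW
RBRBBBB
BBBBBBB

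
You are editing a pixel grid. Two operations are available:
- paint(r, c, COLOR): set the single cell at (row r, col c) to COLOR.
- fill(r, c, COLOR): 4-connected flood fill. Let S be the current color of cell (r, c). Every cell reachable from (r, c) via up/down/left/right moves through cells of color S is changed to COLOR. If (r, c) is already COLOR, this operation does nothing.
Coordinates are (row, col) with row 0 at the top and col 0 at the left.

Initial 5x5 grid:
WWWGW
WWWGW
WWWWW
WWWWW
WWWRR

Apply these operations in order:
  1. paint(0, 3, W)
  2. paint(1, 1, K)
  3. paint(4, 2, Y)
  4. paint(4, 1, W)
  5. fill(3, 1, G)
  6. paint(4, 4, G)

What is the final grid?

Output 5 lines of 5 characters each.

Answer: GGGGG
GKGGG
GGGGG
GGGGG
GGYRG

Derivation:
After op 1 paint(0,3,W):
WWWWW
WWWGW
WWWWW
WWWWW
WWWRR
After op 2 paint(1,1,K):
WWWWW
WKWGW
WWWWW
WWWWW
WWWRR
After op 3 paint(4,2,Y):
WWWWW
WKWGW
WWWWW
WWWWW
WWYRR
After op 4 paint(4,1,W):
WWWWW
WKWGW
WWWWW
WWWWW
WWYRR
After op 5 fill(3,1,G) [20 cells changed]:
GGGGG
GKGGG
GGGGG
GGGGG
GGYRR
After op 6 paint(4,4,G):
GGGGG
GKGGG
GGGGG
GGGGG
GGYRG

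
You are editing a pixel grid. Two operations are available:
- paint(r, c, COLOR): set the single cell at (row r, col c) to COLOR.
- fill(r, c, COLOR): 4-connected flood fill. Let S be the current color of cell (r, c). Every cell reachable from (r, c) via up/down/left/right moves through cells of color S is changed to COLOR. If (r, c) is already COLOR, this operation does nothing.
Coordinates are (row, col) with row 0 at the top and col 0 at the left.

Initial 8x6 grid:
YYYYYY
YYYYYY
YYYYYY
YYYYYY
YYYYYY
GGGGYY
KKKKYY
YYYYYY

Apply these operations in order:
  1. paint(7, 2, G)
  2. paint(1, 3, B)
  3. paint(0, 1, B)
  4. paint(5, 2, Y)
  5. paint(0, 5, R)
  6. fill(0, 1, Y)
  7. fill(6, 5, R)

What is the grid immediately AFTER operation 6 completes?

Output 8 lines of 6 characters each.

Answer: YYYYYR
YYYBYY
YYYYYY
YYYYYY
YYYYYY
GGYGYY
KKKKYY
YYGYYY

Derivation:
After op 1 paint(7,2,G):
YYYYYY
YYYYYY
YYYYYY
YYYYYY
YYYYYY
GGGGYY
KKKKYY
YYGYYY
After op 2 paint(1,3,B):
YYYYYY
YYYBYY
YYYYYY
YYYYYY
YYYYYY
GGGGYY
KKKKYY
YYGYYY
After op 3 paint(0,1,B):
YBYYYY
YYYBYY
YYYYYY
YYYYYY
YYYYYY
GGGGYY
KKKKYY
YYGYYY
After op 4 paint(5,2,Y):
YBYYYY
YYYBYY
YYYYYY
YYYYYY
YYYYYY
GGYGYY
KKKKYY
YYGYYY
After op 5 paint(0,5,R):
YBYYYR
YYYBYY
YYYYYY
YYYYYY
YYYYYY
GGYGYY
KKKKYY
YYGYYY
After op 6 fill(0,1,Y) [1 cells changed]:
YYYYYR
YYYBYY
YYYYYY
YYYYYY
YYYYYY
GGYGYY
KKKKYY
YYGYYY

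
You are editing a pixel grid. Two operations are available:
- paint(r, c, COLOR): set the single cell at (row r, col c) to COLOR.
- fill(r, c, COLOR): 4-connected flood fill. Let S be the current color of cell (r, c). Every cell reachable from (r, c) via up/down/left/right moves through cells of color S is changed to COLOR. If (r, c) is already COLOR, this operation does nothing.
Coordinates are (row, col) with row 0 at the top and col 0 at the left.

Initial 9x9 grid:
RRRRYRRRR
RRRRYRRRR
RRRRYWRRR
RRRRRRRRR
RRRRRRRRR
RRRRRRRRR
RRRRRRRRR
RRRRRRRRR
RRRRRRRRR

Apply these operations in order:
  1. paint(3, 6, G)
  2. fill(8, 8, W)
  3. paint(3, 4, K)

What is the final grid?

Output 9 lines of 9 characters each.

Answer: WWWWYWWWW
WWWWYWWWW
WWWWYWWWW
WWWWKWGWW
WWWWWWWWW
WWWWWWWWW
WWWWWWWWW
WWWWWWWWW
WWWWWWWWW

Derivation:
After op 1 paint(3,6,G):
RRRRYRRRR
RRRRYRRRR
RRRRYWRRR
RRRRRRGRR
RRRRRRRRR
RRRRRRRRR
RRRRRRRRR
RRRRRRRRR
RRRRRRRRR
After op 2 fill(8,8,W) [76 cells changed]:
WWWWYWWWW
WWWWYWWWW
WWWWYWWWW
WWWWWWGWW
WWWWWWWWW
WWWWWWWWW
WWWWWWWWW
WWWWWWWWW
WWWWWWWWW
After op 3 paint(3,4,K):
WWWWYWWWW
WWWWYWWWW
WWWWYWWWW
WWWWKWGWW
WWWWWWWWW
WWWWWWWWW
WWWWWWWWW
WWWWWWWWW
WWWWWWWWW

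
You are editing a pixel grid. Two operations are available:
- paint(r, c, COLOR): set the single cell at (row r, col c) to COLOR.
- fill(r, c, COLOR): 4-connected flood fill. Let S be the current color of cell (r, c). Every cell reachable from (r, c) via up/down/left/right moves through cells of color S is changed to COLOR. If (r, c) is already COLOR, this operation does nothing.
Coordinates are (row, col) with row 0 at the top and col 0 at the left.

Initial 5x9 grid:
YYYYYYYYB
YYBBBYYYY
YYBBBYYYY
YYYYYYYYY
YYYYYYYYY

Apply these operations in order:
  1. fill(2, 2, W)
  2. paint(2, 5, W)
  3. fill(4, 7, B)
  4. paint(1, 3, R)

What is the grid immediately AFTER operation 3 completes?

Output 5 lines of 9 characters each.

Answer: BBBBBBBBB
BBWWWBBBB
BBWWWWBBB
BBBBBBBBB
BBBBBBBBB

Derivation:
After op 1 fill(2,2,W) [6 cells changed]:
YYYYYYYYB
YYWWWYYYY
YYWWWYYYY
YYYYYYYYY
YYYYYYYYY
After op 2 paint(2,5,W):
YYYYYYYYB
YYWWWYYYY
YYWWWWYYY
YYYYYYYYY
YYYYYYYYY
After op 3 fill(4,7,B) [37 cells changed]:
BBBBBBBBB
BBWWWBBBB
BBWWWWBBB
BBBBBBBBB
BBBBBBBBB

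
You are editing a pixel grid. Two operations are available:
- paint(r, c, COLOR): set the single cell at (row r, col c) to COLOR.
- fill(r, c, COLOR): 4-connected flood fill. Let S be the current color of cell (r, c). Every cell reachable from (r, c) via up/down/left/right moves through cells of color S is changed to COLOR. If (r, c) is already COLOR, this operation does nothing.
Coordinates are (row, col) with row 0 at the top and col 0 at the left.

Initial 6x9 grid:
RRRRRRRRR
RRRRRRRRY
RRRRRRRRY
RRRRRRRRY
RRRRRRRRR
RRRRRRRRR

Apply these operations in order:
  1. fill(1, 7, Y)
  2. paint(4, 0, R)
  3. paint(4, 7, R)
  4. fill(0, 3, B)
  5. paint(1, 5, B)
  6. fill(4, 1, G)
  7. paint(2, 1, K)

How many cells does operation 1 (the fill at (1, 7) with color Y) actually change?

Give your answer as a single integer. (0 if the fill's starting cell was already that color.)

Answer: 51

Derivation:
After op 1 fill(1,7,Y) [51 cells changed]:
YYYYYYYYY
YYYYYYYYY
YYYYYYYYY
YYYYYYYYY
YYYYYYYYY
YYYYYYYYY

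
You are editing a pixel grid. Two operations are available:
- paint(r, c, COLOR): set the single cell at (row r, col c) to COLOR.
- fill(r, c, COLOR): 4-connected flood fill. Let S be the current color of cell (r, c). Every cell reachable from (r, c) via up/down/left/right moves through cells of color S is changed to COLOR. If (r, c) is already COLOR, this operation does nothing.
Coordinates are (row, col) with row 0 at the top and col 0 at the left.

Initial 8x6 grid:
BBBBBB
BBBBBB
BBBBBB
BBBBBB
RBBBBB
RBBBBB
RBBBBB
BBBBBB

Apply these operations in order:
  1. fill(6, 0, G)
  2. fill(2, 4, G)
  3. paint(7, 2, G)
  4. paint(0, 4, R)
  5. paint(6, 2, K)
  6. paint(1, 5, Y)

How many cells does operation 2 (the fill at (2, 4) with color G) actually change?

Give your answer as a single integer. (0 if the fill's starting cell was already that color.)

After op 1 fill(6,0,G) [3 cells changed]:
BBBBBB
BBBBBB
BBBBBB
BBBBBB
GBBBBB
GBBBBB
GBBBBB
BBBBBB
After op 2 fill(2,4,G) [45 cells changed]:
GGGGGG
GGGGGG
GGGGGG
GGGGGG
GGGGGG
GGGGGG
GGGGGG
GGGGGG

Answer: 45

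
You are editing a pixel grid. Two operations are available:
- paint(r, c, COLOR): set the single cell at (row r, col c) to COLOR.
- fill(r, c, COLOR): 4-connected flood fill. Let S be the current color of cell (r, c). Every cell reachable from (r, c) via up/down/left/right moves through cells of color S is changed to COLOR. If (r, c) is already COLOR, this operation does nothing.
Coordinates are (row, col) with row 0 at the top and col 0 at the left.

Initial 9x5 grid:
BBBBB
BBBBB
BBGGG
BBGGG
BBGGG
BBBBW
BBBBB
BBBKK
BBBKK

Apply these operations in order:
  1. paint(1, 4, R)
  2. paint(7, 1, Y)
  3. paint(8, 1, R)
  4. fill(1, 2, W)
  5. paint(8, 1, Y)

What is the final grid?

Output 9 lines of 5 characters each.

After op 1 paint(1,4,R):
BBBBB
BBBBR
BBGGG
BBGGG
BBGGG
BBBBW
BBBBB
BBBKK
BBBKK
After op 2 paint(7,1,Y):
BBBBB
BBBBR
BBGGG
BBGGG
BBGGG
BBBBW
BBBBB
BYBKK
BBBKK
After op 3 paint(8,1,R):
BBBBB
BBBBR
BBGGG
BBGGG
BBGGG
BBBBW
BBBBB
BYBKK
BRBKK
After op 4 fill(1,2,W) [28 cells changed]:
WWWWW
WWWWR
WWGGG
WWGGG
WWGGG
WWWWW
WWWWW
WYWKK
WRWKK
After op 5 paint(8,1,Y):
WWWWW
WWWWR
WWGGG
WWGGG
WWGGG
WWWWW
WWWWW
WYWKK
WYWKK

Answer: WWWWW
WWWWR
WWGGG
WWGGG
WWGGG
WWWWW
WWWWW
WYWKK
WYWKK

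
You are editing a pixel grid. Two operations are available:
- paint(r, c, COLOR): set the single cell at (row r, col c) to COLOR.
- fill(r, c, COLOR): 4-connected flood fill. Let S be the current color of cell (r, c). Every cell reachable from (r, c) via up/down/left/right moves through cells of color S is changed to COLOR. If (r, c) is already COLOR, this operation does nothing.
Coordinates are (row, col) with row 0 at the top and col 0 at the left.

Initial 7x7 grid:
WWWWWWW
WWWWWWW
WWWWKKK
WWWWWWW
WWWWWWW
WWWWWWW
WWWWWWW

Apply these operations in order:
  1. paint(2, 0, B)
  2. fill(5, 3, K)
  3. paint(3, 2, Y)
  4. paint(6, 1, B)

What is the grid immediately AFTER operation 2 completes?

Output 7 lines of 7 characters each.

After op 1 paint(2,0,B):
WWWWWWW
WWWWWWW
BWWWKKK
WWWWWWW
WWWWWWW
WWWWWWW
WWWWWWW
After op 2 fill(5,3,K) [45 cells changed]:
KKKKKKK
KKKKKKK
BKKKKKK
KKKKKKK
KKKKKKK
KKKKKKK
KKKKKKK

Answer: KKKKKKK
KKKKKKK
BKKKKKK
KKKKKKK
KKKKKKK
KKKKKKK
KKKKKKK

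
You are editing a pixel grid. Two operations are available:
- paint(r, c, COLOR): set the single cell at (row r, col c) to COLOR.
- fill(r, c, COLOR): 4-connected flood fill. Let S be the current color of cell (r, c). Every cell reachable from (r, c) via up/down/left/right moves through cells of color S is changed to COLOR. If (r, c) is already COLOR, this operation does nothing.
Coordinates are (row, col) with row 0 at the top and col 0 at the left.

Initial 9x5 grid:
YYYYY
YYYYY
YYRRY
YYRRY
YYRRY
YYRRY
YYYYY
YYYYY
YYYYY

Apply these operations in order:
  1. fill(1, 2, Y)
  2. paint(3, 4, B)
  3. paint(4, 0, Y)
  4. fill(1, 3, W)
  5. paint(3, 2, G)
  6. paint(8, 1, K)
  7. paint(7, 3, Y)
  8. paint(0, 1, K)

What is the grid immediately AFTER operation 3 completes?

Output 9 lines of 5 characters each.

After op 1 fill(1,2,Y) [0 cells changed]:
YYYYY
YYYYY
YYRRY
YYRRY
YYRRY
YYRRY
YYYYY
YYYYY
YYYYY
After op 2 paint(3,4,B):
YYYYY
YYYYY
YYRRY
YYRRB
YYRRY
YYRRY
YYYYY
YYYYY
YYYYY
After op 3 paint(4,0,Y):
YYYYY
YYYYY
YYRRY
YYRRB
YYRRY
YYRRY
YYYYY
YYYYY
YYYYY

Answer: YYYYY
YYYYY
YYRRY
YYRRB
YYRRY
YYRRY
YYYYY
YYYYY
YYYYY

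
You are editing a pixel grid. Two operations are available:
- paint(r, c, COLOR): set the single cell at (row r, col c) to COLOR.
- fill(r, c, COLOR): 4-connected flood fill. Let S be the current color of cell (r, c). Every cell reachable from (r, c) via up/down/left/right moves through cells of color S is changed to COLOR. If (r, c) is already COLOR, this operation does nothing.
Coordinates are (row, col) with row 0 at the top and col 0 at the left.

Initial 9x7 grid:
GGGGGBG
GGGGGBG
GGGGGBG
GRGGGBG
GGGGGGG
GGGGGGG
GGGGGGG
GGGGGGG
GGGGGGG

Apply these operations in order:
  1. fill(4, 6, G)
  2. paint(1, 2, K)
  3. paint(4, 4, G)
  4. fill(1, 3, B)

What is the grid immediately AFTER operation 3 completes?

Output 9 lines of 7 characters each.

Answer: GGGGGBG
GGKGGBG
GGGGGBG
GRGGGBG
GGGGGGG
GGGGGGG
GGGGGGG
GGGGGGG
GGGGGGG

Derivation:
After op 1 fill(4,6,G) [0 cells changed]:
GGGGGBG
GGGGGBG
GGGGGBG
GRGGGBG
GGGGGGG
GGGGGGG
GGGGGGG
GGGGGGG
GGGGGGG
After op 2 paint(1,2,K):
GGGGGBG
GGKGGBG
GGGGGBG
GRGGGBG
GGGGGGG
GGGGGGG
GGGGGGG
GGGGGGG
GGGGGGG
After op 3 paint(4,4,G):
GGGGGBG
GGKGGBG
GGGGGBG
GRGGGBG
GGGGGGG
GGGGGGG
GGGGGGG
GGGGGGG
GGGGGGG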